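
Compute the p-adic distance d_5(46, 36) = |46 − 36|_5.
d_5(46, 36) = 1/5

Step 1 — x − y = 46 − 36 = 10. Step 2 — v_5(10) = 1 (factor: 10 = (5^1 · 2); the sign does not affect v_p). Step 3 — |x − y|_5 = 5^{-1} = 1/5.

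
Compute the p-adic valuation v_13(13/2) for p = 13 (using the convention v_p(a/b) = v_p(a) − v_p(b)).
v_13(13/2) = 1

Factor powers of 13 from the numerator and denominator of the reduced fraction: 13 = 13^1 · 1 and 2 = 13^0 · 2. Apply v_p(a/b) = v_p(a) − v_p(b): v_13(13/2) = 1 − 0 = 1.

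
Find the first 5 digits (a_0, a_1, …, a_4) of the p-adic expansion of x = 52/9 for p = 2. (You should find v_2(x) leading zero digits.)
(a_0, …, a_4) = (0, 0, 1, 0, 1)

v_2(52/9) = 2, so a_0 = ... = a_1 = 0. Factor out: x = 2^2 · u with u = 13/9 a unit in ℤ_2. Expand u iteratively via a_{v+i} = u_i mod 2, u_{i+1} = (u_i − a_{v+i})/2:
  u_0 = 13/9;  a_2 = 1;  u_1 = (u_0 − 1)/2 = 2/9
  u_1 = 2/9;  a_3 = 0;  u_2 = (u_1 − 0)/2 = 1/9
  u_2 = 1/9;  a_4 = 1;  u_3 = (u_2 − 1)/2 = -4/9
Digits: (0, 0, 1, 0, 1).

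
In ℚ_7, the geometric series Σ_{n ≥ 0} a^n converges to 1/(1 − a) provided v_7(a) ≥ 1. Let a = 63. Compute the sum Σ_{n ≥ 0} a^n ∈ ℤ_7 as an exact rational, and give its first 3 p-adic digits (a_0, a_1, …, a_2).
Σ a^n = 1/(1 − a) = -1/62;  first 3 digits = (1, 2, 5)

v_7(a) = 1 ≥ 1, so the series converges in ℤ_7 to 1/(1 − a) = 1/(1 − 63) = -1/62. Expand this rational in ℤ_7: compute digits iteratively via d_i = x_i mod 7, x_{i+1} = (x_i − d_i)/7. The first 3 digits are (1, 2, 5).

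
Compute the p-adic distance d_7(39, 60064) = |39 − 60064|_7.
d_7(39, 60064) = 1/2401

Step 1 — x − y = 39 − 60064 = -60025. Step 2 — v_7(-60025) = 4 (factor: -60025 = −(7^4 · 25); the sign does not affect v_p). Step 3 — |x − y|_7 = 7^{-4} = 1/2401.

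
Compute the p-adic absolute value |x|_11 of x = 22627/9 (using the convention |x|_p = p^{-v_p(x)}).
|22627/9|_11 = 1/1331

Step 1 — compute v_11(x) by factoring powers of 11 out of the numerator and denominator: v_11(22627/9) = 3. Step 2 — apply |x|_p = p^{-v_p(x)} = 11^{-3} = 1/1331.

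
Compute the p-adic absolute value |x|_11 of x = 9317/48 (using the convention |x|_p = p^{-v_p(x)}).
|9317/48|_11 = 1/1331

Step 1 — compute v_11(x) by factoring powers of 11 out of the numerator and denominator: v_11(9317/48) = 3. Step 2 — apply |x|_p = p^{-v_p(x)} = 11^{-3} = 1/1331.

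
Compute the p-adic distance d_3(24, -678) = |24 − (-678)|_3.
d_3(24, -678) = 1/27

Step 1 — x − y = 24 − (-678) = 702. Step 2 — v_3(702) = 3 (factor: 702 = (3^3 · 26); the sign does not affect v_p). Step 3 — |x − y|_3 = 3^{-3} = 1/27.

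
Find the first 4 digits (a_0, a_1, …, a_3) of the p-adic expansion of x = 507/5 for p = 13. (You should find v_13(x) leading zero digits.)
(a_0, …, a_3) = (0, 0, 11, 7)

v_13(507/5) = 2, so a_0 = ... = a_1 = 0. Factor out: x = 13^2 · u with u = 3/5 a unit in ℤ_13. Expand u iteratively via a_{v+i} = u_i mod 13, u_{i+1} = (u_i − a_{v+i})/13:
  u_0 = 3/5;  a_2 = 11;  u_1 = (u_0 − 11)/13 = -4/5
  u_1 = -4/5;  a_3 = 7;  u_2 = (u_1 − 7)/13 = -3/5
Digits: (0, 0, 11, 7).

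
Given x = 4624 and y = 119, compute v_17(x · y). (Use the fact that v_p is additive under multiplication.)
v_17(550256) = 3

v_p(x) = 2 (factor: 4624 = 17^2 · 16); v_p(y) = 1 (factor: 119 = 17^1 · 7). Additivity: v_p(xy) = v_p(x) + v_p(y) = 2 + 1 = 3. (Direct check: xy = 550256 = 17^3 · (112).)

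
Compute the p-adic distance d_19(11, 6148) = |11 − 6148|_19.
d_19(11, 6148) = 1/361

Step 1 — x − y = 11 − 6148 = -6137. Step 2 — v_19(-6137) = 2 (factor: -6137 = −(19^2 · 17); the sign does not affect v_p). Step 3 — |x − y|_19 = 19^{-2} = 1/361.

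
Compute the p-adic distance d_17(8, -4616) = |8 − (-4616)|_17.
d_17(8, -4616) = 1/289

Step 1 — x − y = 8 − (-4616) = 4624. Step 2 — v_17(4624) = 2 (factor: 4624 = (17^2 · 16); the sign does not affect v_p). Step 3 — |x − y|_17 = 17^{-2} = 1/289.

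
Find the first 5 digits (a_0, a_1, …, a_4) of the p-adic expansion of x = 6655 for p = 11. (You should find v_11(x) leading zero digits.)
(a_0, …, a_4) = (0, 0, 0, 5, 0)

v_11(6655) = 3, so a_0 = ... = a_2 = 0. Factor out: x = 11^3 · u with u = 5 a unit in ℤ_11. Expand u iteratively via a_{v+i} = u_i mod 11, u_{i+1} = (u_i − a_{v+i})/11:
  u_0 = 5;  a_3 = 5;  u_1 = (u_0 − 5)/11 = 0
  u_1 = 0;  a_4 = 0;  u_2 = (u_1 − 0)/11 = 0
Digits: (0, 0, 0, 5, 0).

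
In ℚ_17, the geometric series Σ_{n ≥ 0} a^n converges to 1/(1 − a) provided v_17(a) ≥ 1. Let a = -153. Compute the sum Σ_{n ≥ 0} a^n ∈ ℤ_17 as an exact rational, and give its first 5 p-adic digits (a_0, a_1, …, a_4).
Σ a^n = 1/(1 − a) = 1/154;  first 5 digits = (1, 8, 12, 6, 7)

v_17(a) = 1 ≥ 1, so the series converges in ℤ_17 to 1/(1 − a) = 1/(1 − (-153)) = 1/154. Expand this rational in ℤ_17: compute digits iteratively via d_i = x_i mod 17, x_{i+1} = (x_i − d_i)/17. The first 5 digits are (1, 8, 12, 6, 7).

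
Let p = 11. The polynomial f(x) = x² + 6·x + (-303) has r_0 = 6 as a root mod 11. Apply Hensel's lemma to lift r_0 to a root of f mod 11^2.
r_1 = 39 (mod 121)

Hensel: r_{i+1} = r_i − f(r_i)·(f′(r_i))^{-1} mod 11^{i+2}, f′(x) = 2x + 6. Iterate:
  r_0 = 6 (mod 11)
  r_1 = 39 (mod 121)
Final: r = 39 satisfies f(r) ≡ 0 mod 11^2.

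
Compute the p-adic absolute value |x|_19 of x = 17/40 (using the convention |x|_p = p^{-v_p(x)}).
|17/40|_19 = 1

Step 1 — compute v_19(x) by factoring powers of 19 out of the numerator and denominator: v_19(17/40) = 0. Step 2 — apply |x|_p = p^{-v_p(x)} = 19^{0} = 1.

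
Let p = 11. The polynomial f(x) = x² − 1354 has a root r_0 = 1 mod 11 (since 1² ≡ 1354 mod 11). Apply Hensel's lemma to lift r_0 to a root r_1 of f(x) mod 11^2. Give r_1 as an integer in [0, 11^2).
r_1 = 12 (mod 121)

Hensel's recurrence: r_{i+1} = r_i − f(r_i)·(f′(r_i))^{-1} mod 11^{i+2}, with f′(x) = 2x. Iterate:
  r_0 = 1 (mod 11)
  r_1 = 12 (mod 121)
Final: r_1 = 12, and one checks f(r_1) ≡ 0 mod 11^2.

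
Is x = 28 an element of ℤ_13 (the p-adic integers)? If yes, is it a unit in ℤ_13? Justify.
x ∈ ℤ_13^× (unit); v_13(x) = 0

ℤ_13 = {x ∈ ℚ_13 : v_13(x) ≥ 0} and ℤ_13^× = {x ∈ ℤ_13 : v_13(x) = 0}. Here v_13(28) = v_13(num) − v_13(den) = 0; compare against these criteria.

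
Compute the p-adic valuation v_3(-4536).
v_3(-4536) = 4

v_3(n) is the largest exponent k such that 3^k divides n. Factor out: -4536 = -3^4 · 56. (Sign doesn't affect v_p.) So v_3(-4536) = 4.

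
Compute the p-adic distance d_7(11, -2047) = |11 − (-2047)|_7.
d_7(11, -2047) = 1/343

Step 1 — x − y = 11 − (-2047) = 2058. Step 2 — v_7(2058) = 3 (factor: 2058 = (7^3 · 6); the sign does not affect v_p). Step 3 — |x − y|_7 = 7^{-3} = 1/343.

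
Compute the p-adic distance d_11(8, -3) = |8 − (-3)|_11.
d_11(8, -3) = 1/11

Step 1 — x − y = 8 − (-3) = 11. Step 2 — v_11(11) = 1 (factor: 11 = (11^1 · 1); the sign does not affect v_p). Step 3 — |x − y|_11 = 11^{-1} = 1/11.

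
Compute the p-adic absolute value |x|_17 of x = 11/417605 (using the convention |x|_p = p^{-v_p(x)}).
|11/417605|_17 = 83521

Step 1 — compute v_17(x) by factoring powers of 17 out of the numerator and denominator: v_17(11/417605) = -4. Step 2 — apply |x|_p = p^{-v_p(x)} = 17^{4} = 83521.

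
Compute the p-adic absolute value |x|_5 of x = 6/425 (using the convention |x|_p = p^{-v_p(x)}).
|6/425|_5 = 25

Step 1 — compute v_5(x) by factoring powers of 5 out of the numerator and denominator: v_5(6/425) = -2. Step 2 — apply |x|_p = p^{-v_p(x)} = 5^{2} = 25.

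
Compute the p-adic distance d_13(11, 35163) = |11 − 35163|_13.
d_13(11, 35163) = 1/2197

Step 1 — x − y = 11 − 35163 = -35152. Step 2 — v_13(-35152) = 3 (factor: -35152 = −(13^3 · 16); the sign does not affect v_p). Step 3 — |x − y|_13 = 13^{-3} = 1/2197.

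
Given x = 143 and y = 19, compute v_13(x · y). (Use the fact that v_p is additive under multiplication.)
v_13(2717) = 1

v_p(x) = 1 (factor: 143 = 13^1 · 11); v_p(y) = 0 (factor: 19 = 13^0 · 19). Additivity: v_p(xy) = v_p(x) + v_p(y) = 1 + 0 = 1. (Direct check: xy = 2717 = 13^1 · (209).)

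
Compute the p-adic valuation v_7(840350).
v_7(840350) = 5

v_7(n) is the largest exponent k such that 7^k divides n. Factor out: 840350 = 7^5 · 50. (Sign doesn't affect v_p.) So v_7(840350) = 5.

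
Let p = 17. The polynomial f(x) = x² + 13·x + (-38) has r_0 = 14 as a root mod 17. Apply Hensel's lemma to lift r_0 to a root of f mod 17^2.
r_1 = 48 (mod 289)

Hensel: r_{i+1} = r_i − f(r_i)·(f′(r_i))^{-1} mod 17^{i+2}, f′(x) = 2x + 13. Iterate:
  r_0 = 14 (mod 17)
  r_1 = 48 (mod 289)
Final: r = 48 satisfies f(r) ≡ 0 mod 17^2.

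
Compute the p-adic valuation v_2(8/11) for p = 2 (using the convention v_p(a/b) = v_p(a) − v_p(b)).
v_2(8/11) = 3

Factor powers of 2 from the numerator and denominator of the reduced fraction: 8 = 2^3 · 1 and 11 = 2^0 · 11. Apply v_p(a/b) = v_p(a) − v_p(b): v_2(8/11) = 3 − 0 = 3.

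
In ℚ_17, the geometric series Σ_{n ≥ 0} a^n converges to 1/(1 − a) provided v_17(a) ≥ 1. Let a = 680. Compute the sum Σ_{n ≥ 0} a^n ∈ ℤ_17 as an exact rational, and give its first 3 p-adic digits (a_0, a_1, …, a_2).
Σ a^n = 1/(1 − a) = -1/679;  first 3 digits = (1, 6, 4)

v_17(a) = 1 ≥ 1, so the series converges in ℤ_17 to 1/(1 − a) = 1/(1 − 680) = -1/679. Expand this rational in ℤ_17: compute digits iteratively via d_i = x_i mod 17, x_{i+1} = (x_i − d_i)/17. The first 3 digits are (1, 6, 4).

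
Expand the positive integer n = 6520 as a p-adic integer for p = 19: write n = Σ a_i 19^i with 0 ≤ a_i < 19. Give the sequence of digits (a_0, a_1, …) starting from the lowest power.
(a_0, a_1, …) = (3, 1, 18)

Repeated division by 19 gives the digits low-to-high: 6520 = 3 + 1·19^1 + 18·19^2. Digit sequence: (3, 1, 18).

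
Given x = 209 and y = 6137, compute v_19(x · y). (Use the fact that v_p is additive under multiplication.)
v_19(1282633) = 3

v_p(x) = 1 (factor: 209 = 19^1 · 11); v_p(y) = 2 (factor: 6137 = 19^2 · 17). Additivity: v_p(xy) = v_p(x) + v_p(y) = 1 + 2 = 3. (Direct check: xy = 1282633 = 19^3 · (187).)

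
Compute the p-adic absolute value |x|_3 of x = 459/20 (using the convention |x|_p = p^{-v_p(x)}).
|459/20|_3 = 1/27

Step 1 — compute v_3(x) by factoring powers of 3 out of the numerator and denominator: v_3(459/20) = 3. Step 2 — apply |x|_p = p^{-v_p(x)} = 3^{-3} = 1/27.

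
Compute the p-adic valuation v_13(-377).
v_13(-377) = 1

v_13(n) is the largest exponent k such that 13^k divides n. Factor out: -377 = -13^1 · 29. (Sign doesn't affect v_p.) So v_13(-377) = 1.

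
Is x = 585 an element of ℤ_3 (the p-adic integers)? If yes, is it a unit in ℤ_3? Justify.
x ∈ ℤ_3 but not a unit; v_3(x) = 2 > 0

ℤ_3 = {x ∈ ℚ_3 : v_3(x) ≥ 0} and ℤ_3^× = {x ∈ ℤ_3 : v_3(x) = 0}. Here v_3(585) = v_3(num) − v_3(den) = 2; compare against these criteria.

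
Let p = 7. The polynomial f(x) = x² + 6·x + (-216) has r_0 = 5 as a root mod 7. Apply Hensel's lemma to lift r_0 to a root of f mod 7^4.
r_3 = 12 (mod 2401)

Hensel: r_{i+1} = r_i − f(r_i)·(f′(r_i))^{-1} mod 7^{i+2}, f′(x) = 2x + 6. Iterate:
  r_0 = 5 (mod 7)
  r_1 = 12 (mod 49)
  r_2 = 12 (mod 343)
  r_3 = 12 (mod 2401)
Final: r = 12 satisfies f(r) ≡ 0 mod 7^4.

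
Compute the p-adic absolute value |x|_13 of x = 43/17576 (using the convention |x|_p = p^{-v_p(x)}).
|43/17576|_13 = 2197

Step 1 — compute v_13(x) by factoring powers of 13 out of the numerator and denominator: v_13(43/17576) = -3. Step 2 — apply |x|_p = p^{-v_p(x)} = 13^{3} = 2197.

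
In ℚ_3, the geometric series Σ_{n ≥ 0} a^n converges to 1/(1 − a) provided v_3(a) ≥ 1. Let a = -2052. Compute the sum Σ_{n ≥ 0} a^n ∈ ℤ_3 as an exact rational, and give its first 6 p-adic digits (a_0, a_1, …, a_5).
Σ a^n = 1/(1 − a) = 1/2053;  first 6 digits = (1, 0, 0, 2, 1, 0)

v_3(a) = 3 ≥ 1, so the series converges in ℤ_3 to 1/(1 − a) = 1/(1 − (-2052)) = 1/2053. Expand this rational in ℤ_3: compute digits iteratively via d_i = x_i mod 3, x_{i+1} = (x_i − d_i)/3. The first 6 digits are (1, 0, 0, 2, 1, 0).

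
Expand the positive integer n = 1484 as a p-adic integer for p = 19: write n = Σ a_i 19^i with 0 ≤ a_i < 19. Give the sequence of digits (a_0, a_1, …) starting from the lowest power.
(a_0, a_1, …) = (2, 2, 4)

Repeated division by 19 gives the digits low-to-high: 1484 = 2 + 2·19^1 + 4·19^2. Digit sequence: (2, 2, 4).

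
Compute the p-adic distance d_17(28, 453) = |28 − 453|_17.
d_17(28, 453) = 1/17

Step 1 — x − y = 28 − 453 = -425. Step 2 — v_17(-425) = 1 (factor: -425 = −(17^1 · 25); the sign does not affect v_p). Step 3 — |x − y|_17 = 17^{-1} = 1/17.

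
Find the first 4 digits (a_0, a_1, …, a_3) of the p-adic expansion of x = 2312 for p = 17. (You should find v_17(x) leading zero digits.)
(a_0, …, a_3) = (0, 0, 8, 0)

v_17(2312) = 2, so a_0 = ... = a_1 = 0. Factor out: x = 17^2 · u with u = 8 a unit in ℤ_17. Expand u iteratively via a_{v+i} = u_i mod 17, u_{i+1} = (u_i − a_{v+i})/17:
  u_0 = 8;  a_2 = 8;  u_1 = (u_0 − 8)/17 = 0
  u_1 = 0;  a_3 = 0;  u_2 = (u_1 − 0)/17 = 0
Digits: (0, 0, 8, 0).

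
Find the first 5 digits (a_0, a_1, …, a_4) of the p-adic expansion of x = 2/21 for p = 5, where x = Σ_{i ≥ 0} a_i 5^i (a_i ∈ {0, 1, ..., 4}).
(a_0, …, a_4) = (2, 2, 0, 3, 2)

v_5(2/21) = 0 (numerator and denominator both coprime to 5), so x ∈ ℤ_5^×. Compute digits iteratively via a_i = x_i mod 5, x_{i+1} = (x_i − a_i)/5, with x_0 = x:
  x_0 = 2/21;  a_0 = 2;  x_1 = (x_0 − 2)/5 = -8/21
  x_1 = -8/21;  a_1 = 2;  x_2 = (x_1 − 2)/5 = -10/21
  x_2 = -10/21;  a_2 = 0;  x_3 = (x_2 − 0)/5 = -2/21
  x_3 = -2/21;  a_3 = 3;  x_4 = (x_3 − 3)/5 = -13/21
  x_4 = -13/21;  a_4 = 2;  x_5 = (x_4 − 2)/5 = -11/21
Digits: (2, 2, 0, 3, 2).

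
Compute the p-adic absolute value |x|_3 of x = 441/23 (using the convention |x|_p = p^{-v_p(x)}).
|441/23|_3 = 1/9

Step 1 — compute v_3(x) by factoring powers of 3 out of the numerator and denominator: v_3(441/23) = 2. Step 2 — apply |x|_p = p^{-v_p(x)} = 3^{-2} = 1/9.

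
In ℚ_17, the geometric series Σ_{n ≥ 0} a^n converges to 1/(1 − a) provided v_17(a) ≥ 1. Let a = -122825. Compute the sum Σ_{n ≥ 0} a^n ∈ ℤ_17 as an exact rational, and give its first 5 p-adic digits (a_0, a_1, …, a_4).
Σ a^n = 1/(1 − a) = 1/122826;  first 5 digits = (1, 0, 0, 9, 15)

v_17(a) = 3 ≥ 1, so the series converges in ℤ_17 to 1/(1 − a) = 1/(1 − (-122825)) = 1/122826. Expand this rational in ℤ_17: compute digits iteratively via d_i = x_i mod 17, x_{i+1} = (x_i − d_i)/17. The first 5 digits are (1, 0, 0, 9, 15).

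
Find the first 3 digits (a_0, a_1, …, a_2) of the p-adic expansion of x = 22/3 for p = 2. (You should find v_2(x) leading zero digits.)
(a_0, …, a_2) = (0, 1, 0)

v_2(22/3) = 1, so a_0 = ... = a_0 = 0. Factor out: x = 2^1 · u with u = 11/3 a unit in ℤ_2. Expand u iteratively via a_{v+i} = u_i mod 2, u_{i+1} = (u_i − a_{v+i})/2:
  u_0 = 11/3;  a_1 = 1;  u_1 = (u_0 − 1)/2 = 4/3
  u_1 = 4/3;  a_2 = 0;  u_2 = (u_1 − 0)/2 = 2/3
Digits: (0, 1, 0).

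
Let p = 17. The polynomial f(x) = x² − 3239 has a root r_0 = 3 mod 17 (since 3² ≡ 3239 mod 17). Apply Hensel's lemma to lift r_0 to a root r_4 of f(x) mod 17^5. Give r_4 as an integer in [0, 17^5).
r_4 = 1150376 (mod 1419857)

Hensel's recurrence: r_{i+1} = r_i − f(r_i)·(f′(r_i))^{-1} mod 17^{i+2}, with f′(x) = 2x. Iterate:
  r_0 = 3 (mod 17)
  r_1 = 156 (mod 289)
  r_2 = 734 (mod 4913)
  r_3 = 64603 (mod 83521)
  r_4 = 1150376 (mod 1419857)
Final: r_4 = 1150376, and one checks f(r_4) ≡ 0 mod 17^5.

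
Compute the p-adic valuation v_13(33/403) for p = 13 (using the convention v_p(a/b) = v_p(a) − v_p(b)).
v_13(33/403) = -1

Factor powers of 13 from the numerator and denominator of the reduced fraction: 33 = 13^0 · 33 and 403 = 13^1 · 31. Apply v_p(a/b) = v_p(a) − v_p(b): v_13(33/403) = 0 − 1 = -1.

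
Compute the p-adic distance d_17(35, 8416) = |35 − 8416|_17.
d_17(35, 8416) = 1/289

Step 1 — x − y = 35 − 8416 = -8381. Step 2 — v_17(-8381) = 2 (factor: -8381 = −(17^2 · 29); the sign does not affect v_p). Step 3 — |x − y|_17 = 17^{-2} = 1/289.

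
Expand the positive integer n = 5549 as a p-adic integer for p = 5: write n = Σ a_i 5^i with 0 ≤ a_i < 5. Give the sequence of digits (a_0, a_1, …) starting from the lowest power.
(a_0, a_1, …) = (4, 4, 1, 4, 3, 1)

Repeated division by 5 gives the digits low-to-high: 5549 = 4 + 4·5^1 + 1·5^2 + 4·5^3 + 3·5^4 + 1·5^5. Digit sequence: (4, 4, 1, 4, 3, 1).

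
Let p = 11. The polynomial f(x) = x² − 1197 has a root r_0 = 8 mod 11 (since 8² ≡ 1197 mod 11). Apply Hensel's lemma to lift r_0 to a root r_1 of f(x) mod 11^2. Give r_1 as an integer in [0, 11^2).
r_1 = 41 (mod 121)

Hensel's recurrence: r_{i+1} = r_i − f(r_i)·(f′(r_i))^{-1} mod 11^{i+2}, with f′(x) = 2x. Iterate:
  r_0 = 8 (mod 11)
  r_1 = 41 (mod 121)
Final: r_1 = 41, and one checks f(r_1) ≡ 0 mod 11^2.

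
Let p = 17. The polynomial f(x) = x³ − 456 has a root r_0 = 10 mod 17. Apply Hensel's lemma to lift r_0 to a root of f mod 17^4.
r_3 = 30542 (mod 83521)

Hensel: r_{i+1} = r_i − f(r_i)/f′(r_i) mod 17^{i+2}, where f′(x) = 3x². Iterate:
  r_0 = 10 (mod 17)
  r_1 = 197 (mod 289)
  r_2 = 1064 (mod 4913)
  r_3 = 30542 (mod 83521)
Final: r = 30542 with f(r) ≡ 0 mod 17^4.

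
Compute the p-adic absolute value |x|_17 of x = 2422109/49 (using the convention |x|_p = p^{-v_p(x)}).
|2422109/49|_17 = 1/83521

Step 1 — compute v_17(x) by factoring powers of 17 out of the numerator and denominator: v_17(2422109/49) = 4. Step 2 — apply |x|_p = p^{-v_p(x)} = 17^{-4} = 1/83521.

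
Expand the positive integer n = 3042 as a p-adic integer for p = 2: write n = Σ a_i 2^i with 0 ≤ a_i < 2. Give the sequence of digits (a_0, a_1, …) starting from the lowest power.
(a_0, a_1, …) = (0, 1, 0, 0, 0, 1, 1, 1, 1, 1, 0, 1)

Repeated division by 2 gives the digits low-to-high: 3042 = 1·2^1 + 1·2^5 + 1·2^6 + 1·2^7 + 1·2^8 + 1·2^9 + 1·2^11. Digit sequence: (0, 1, 0, 0, 0, 1, 1, 1, 1, 1, 0, 1).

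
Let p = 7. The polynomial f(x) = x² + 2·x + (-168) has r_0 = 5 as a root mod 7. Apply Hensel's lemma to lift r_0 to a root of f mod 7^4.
r_3 = 12 (mod 2401)

Hensel: r_{i+1} = r_i − f(r_i)·(f′(r_i))^{-1} mod 7^{i+2}, f′(x) = 2x + 2. Iterate:
  r_0 = 5 (mod 7)
  r_1 = 12 (mod 49)
  r_2 = 12 (mod 343)
  r_3 = 12 (mod 2401)
Final: r = 12 satisfies f(r) ≡ 0 mod 7^4.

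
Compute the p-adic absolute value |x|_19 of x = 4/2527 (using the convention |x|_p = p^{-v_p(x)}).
|4/2527|_19 = 361

Step 1 — compute v_19(x) by factoring powers of 19 out of the numerator and denominator: v_19(4/2527) = -2. Step 2 — apply |x|_p = p^{-v_p(x)} = 19^{2} = 361.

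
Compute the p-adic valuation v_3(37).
v_3(37) = 0

v_3(n) is the largest exponent k such that 3^k divides n. Factor out: 37 = 3^0 · 37. (Sign doesn't affect v_p.) So v_3(37) = 0.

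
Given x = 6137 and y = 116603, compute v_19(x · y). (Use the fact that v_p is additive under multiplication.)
v_19(715592611) = 5

v_p(x) = 2 (factor: 6137 = 19^2 · 17); v_p(y) = 3 (factor: 116603 = 19^3 · 17). Additivity: v_p(xy) = v_p(x) + v_p(y) = 2 + 3 = 5. (Direct check: xy = 715592611 = 19^5 · (289).)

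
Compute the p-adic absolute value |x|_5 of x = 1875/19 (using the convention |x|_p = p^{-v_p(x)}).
|1875/19|_5 = 1/625

Step 1 — compute v_5(x) by factoring powers of 5 out of the numerator and denominator: v_5(1875/19) = 4. Step 2 — apply |x|_p = p^{-v_p(x)} = 5^{-4} = 1/625.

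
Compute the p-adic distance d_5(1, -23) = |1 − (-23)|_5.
d_5(1, -23) = 1

Step 1 — x − y = 1 − (-23) = 24. Step 2 — v_5(24) = 0 (factor: 24 = (5^0 · 24); the sign does not affect v_p). Step 3 — |x − y|_5 = 5^{0} = 1.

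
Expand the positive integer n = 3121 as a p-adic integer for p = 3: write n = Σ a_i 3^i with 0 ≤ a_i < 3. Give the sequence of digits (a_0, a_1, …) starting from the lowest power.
(a_0, a_1, …) = (1, 2, 1, 1, 2, 0, 1, 1)

Repeated division by 3 gives the digits low-to-high: 3121 = 1 + 2·3^1 + 1·3^2 + 1·3^3 + 2·3^4 + 1·3^6 + 1·3^7. Digit sequence: (1, 2, 1, 1, 2, 0, 1, 1).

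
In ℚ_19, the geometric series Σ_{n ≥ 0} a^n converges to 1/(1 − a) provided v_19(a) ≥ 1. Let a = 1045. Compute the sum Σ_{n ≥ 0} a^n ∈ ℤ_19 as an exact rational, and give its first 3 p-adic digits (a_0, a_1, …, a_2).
Σ a^n = 1/(1 − a) = -1/1044;  first 3 digits = (1, 17, 6)

v_19(a) = 1 ≥ 1, so the series converges in ℤ_19 to 1/(1 − a) = 1/(1 − 1045) = -1/1044. Expand this rational in ℤ_19: compute digits iteratively via d_i = x_i mod 19, x_{i+1} = (x_i − d_i)/19. The first 3 digits are (1, 17, 6).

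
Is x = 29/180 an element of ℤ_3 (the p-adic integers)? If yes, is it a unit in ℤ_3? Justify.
x ∉ ℤ_3 (v_3(x) = -2 < 0)

ℤ_3 = {x ∈ ℚ_3 : v_3(x) ≥ 0} and ℤ_3^× = {x ∈ ℤ_3 : v_3(x) = 0}. Here v_3(29/180) = v_3(num) − v_3(den) = -2; compare against these criteria.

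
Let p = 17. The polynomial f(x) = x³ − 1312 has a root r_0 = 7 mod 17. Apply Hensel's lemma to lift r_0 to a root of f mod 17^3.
r_2 = 2880 (mod 4913)

Hensel: r_{i+1} = r_i − f(r_i)/f′(r_i) mod 17^{i+2}, where f′(x) = 3x². Iterate:
  r_0 = 7 (mod 17)
  r_1 = 279 (mod 289)
  r_2 = 2880 (mod 4913)
Final: r = 2880 with f(r) ≡ 0 mod 17^3.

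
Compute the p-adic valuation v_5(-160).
v_5(-160) = 1

v_5(n) is the largest exponent k such that 5^k divides n. Factor out: -160 = -5^1 · 32. (Sign doesn't affect v_p.) So v_5(-160) = 1.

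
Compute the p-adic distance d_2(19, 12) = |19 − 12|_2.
d_2(19, 12) = 1

Step 1 — x − y = 19 − 12 = 7. Step 2 — v_2(7) = 0 (factor: 7 = (2^0 · 7); the sign does not affect v_p). Step 3 — |x − y|_2 = 2^{0} = 1.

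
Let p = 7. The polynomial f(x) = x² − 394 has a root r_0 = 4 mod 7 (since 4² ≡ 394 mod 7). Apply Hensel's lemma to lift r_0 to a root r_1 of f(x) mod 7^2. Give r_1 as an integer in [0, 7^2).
r_1 = 39 (mod 49)

Hensel's recurrence: r_{i+1} = r_i − f(r_i)·(f′(r_i))^{-1} mod 7^{i+2}, with f′(x) = 2x. Iterate:
  r_0 = 4 (mod 7)
  r_1 = 39 (mod 49)
Final: r_1 = 39, and one checks f(r_1) ≡ 0 mod 7^2.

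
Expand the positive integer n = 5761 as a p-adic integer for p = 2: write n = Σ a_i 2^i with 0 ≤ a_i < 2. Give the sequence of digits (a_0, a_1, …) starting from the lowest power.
(a_0, a_1, …) = (1, 0, 0, 0, 0, 0, 0, 1, 0, 1, 1, 0, 1)

Repeated division by 2 gives the digits low-to-high: 5761 = 1 + 1·2^7 + 1·2^9 + 1·2^10 + 1·2^12. Digit sequence: (1, 0, 0, 0, 0, 0, 0, 1, 0, 1, 1, 0, 1).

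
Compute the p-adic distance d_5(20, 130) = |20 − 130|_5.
d_5(20, 130) = 1/5

Step 1 — x − y = 20 − 130 = -110. Step 2 — v_5(-110) = 1 (factor: -110 = −(5^1 · 22); the sign does not affect v_p). Step 3 — |x − y|_5 = 5^{-1} = 1/5.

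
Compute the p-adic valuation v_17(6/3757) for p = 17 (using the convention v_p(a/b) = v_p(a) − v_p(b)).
v_17(6/3757) = -2

Factor powers of 17 from the numerator and denominator of the reduced fraction: 6 = 17^0 · 6 and 3757 = 17^2 · 13. Apply v_p(a/b) = v_p(a) − v_p(b): v_17(6/3757) = 0 − 2 = -2.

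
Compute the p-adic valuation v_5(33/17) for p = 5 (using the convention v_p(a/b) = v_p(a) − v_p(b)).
v_5(33/17) = 0

Factor powers of 5 from the numerator and denominator of the reduced fraction: 33 = 5^0 · 33 and 17 = 5^0 · 17. Apply v_p(a/b) = v_p(a) − v_p(b): v_5(33/17) = 0 − 0 = 0.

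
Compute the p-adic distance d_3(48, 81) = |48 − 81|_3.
d_3(48, 81) = 1/3

Step 1 — x − y = 48 − 81 = -33. Step 2 — v_3(-33) = 1 (factor: -33 = −(3^1 · 11); the sign does not affect v_p). Step 3 — |x − y|_3 = 3^{-1} = 1/3.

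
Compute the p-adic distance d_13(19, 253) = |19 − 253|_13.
d_13(19, 253) = 1/13

Step 1 — x − y = 19 − 253 = -234. Step 2 — v_13(-234) = 1 (factor: -234 = −(13^1 · 18); the sign does not affect v_p). Step 3 — |x − y|_13 = 13^{-1} = 1/13.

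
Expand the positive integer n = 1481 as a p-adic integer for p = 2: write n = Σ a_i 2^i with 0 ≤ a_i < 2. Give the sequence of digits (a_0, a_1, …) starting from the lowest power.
(a_0, a_1, …) = (1, 0, 0, 1, 0, 0, 1, 1, 1, 0, 1)

Repeated division by 2 gives the digits low-to-high: 1481 = 1 + 1·2^3 + 1·2^6 + 1·2^7 + 1·2^8 + 1·2^10. Digit sequence: (1, 0, 0, 1, 0, 0, 1, 1, 1, 0, 1).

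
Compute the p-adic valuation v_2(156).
v_2(156) = 2

v_2(n) is the largest exponent k such that 2^k divides n. Factor out: 156 = 2^2 · 39. (Sign doesn't affect v_p.) So v_2(156) = 2.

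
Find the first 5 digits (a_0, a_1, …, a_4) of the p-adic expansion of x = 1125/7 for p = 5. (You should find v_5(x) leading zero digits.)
(a_0, …, a_4) = (0, 0, 0, 2, 2)

v_5(1125/7) = 3, so a_0 = ... = a_2 = 0. Factor out: x = 5^3 · u with u = 9/7 a unit in ℤ_5. Expand u iteratively via a_{v+i} = u_i mod 5, u_{i+1} = (u_i − a_{v+i})/5:
  u_0 = 9/7;  a_3 = 2;  u_1 = (u_0 − 2)/5 = -1/7
  u_1 = -1/7;  a_4 = 2;  u_2 = (u_1 − 2)/5 = -3/7
Digits: (0, 0, 0, 2, 2).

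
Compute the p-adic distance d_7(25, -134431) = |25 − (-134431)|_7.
d_7(25, -134431) = 1/16807

Step 1 — x − y = 25 − (-134431) = 134456. Step 2 — v_7(134456) = 5 (factor: 134456 = (7^5 · 8); the sign does not affect v_p). Step 3 — |x − y|_7 = 7^{-5} = 1/16807.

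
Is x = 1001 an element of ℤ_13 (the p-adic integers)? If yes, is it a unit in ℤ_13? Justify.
x ∈ ℤ_13 but not a unit; v_13(x) = 1 > 0

ℤ_13 = {x ∈ ℚ_13 : v_13(x) ≥ 0} and ℤ_13^× = {x ∈ ℤ_13 : v_13(x) = 0}. Here v_13(1001) = v_13(num) − v_13(den) = 1; compare against these criteria.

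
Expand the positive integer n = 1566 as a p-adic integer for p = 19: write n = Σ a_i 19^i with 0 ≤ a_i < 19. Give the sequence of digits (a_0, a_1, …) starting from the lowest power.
(a_0, a_1, …) = (8, 6, 4)

Repeated division by 19 gives the digits low-to-high: 1566 = 8 + 6·19^1 + 4·19^2. Digit sequence: (8, 6, 4).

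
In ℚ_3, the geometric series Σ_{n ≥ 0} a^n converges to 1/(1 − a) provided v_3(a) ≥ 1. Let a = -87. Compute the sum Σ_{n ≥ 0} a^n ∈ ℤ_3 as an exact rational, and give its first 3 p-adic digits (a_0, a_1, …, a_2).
Σ a^n = 1/(1 − a) = 1/88;  first 3 digits = (1, 1, 0)

v_3(a) = 1 ≥ 1, so the series converges in ℤ_3 to 1/(1 − a) = 1/(1 − (-87)) = 1/88. Expand this rational in ℤ_3: compute digits iteratively via d_i = x_i mod 3, x_{i+1} = (x_i − d_i)/3. The first 3 digits are (1, 1, 0).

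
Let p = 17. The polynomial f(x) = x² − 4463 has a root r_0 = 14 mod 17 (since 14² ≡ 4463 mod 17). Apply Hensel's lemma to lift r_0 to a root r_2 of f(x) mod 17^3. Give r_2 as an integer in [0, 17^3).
r_2 = 1663 (mod 4913)

Hensel's recurrence: r_{i+1} = r_i − f(r_i)·(f′(r_i))^{-1} mod 17^{i+2}, with f′(x) = 2x. Iterate:
  r_0 = 14 (mod 17)
  r_1 = 218 (mod 289)
  r_2 = 1663 (mod 4913)
Final: r_2 = 1663, and one checks f(r_2) ≡ 0 mod 17^3.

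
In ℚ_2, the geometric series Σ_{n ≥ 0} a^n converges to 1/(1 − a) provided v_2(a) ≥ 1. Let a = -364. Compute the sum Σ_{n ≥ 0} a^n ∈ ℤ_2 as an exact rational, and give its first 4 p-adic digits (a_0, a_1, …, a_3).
Σ a^n = 1/(1 − a) = 1/365;  first 4 digits = (1, 0, 1, 0)

v_2(a) = 2 ≥ 1, so the series converges in ℤ_2 to 1/(1 − a) = 1/(1 − (-364)) = 1/365. Expand this rational in ℤ_2: compute digits iteratively via d_i = x_i mod 2, x_{i+1} = (x_i − d_i)/2. The first 4 digits are (1, 0, 1, 0).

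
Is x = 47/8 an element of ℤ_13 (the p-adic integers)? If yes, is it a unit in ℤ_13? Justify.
x ∈ ℤ_13^× (unit); v_13(x) = 0

ℤ_13 = {x ∈ ℚ_13 : v_13(x) ≥ 0} and ℤ_13^× = {x ∈ ℤ_13 : v_13(x) = 0}. Here v_13(47/8) = v_13(num) − v_13(den) = 0; compare against these criteria.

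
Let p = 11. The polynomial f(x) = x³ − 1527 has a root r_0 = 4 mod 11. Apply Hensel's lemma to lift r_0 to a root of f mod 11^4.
r_3 = 7055 (mod 14641)

Hensel: r_{i+1} = r_i − f(r_i)/f′(r_i) mod 11^{i+2}, where f′(x) = 3x². Iterate:
  r_0 = 4 (mod 11)
  r_1 = 37 (mod 121)
  r_2 = 400 (mod 1331)
  r_3 = 7055 (mod 14641)
Final: r = 7055 with f(r) ≡ 0 mod 11^4.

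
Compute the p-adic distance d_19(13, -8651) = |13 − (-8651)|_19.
d_19(13, -8651) = 1/361

Step 1 — x − y = 13 − (-8651) = 8664. Step 2 — v_19(8664) = 2 (factor: 8664 = (19^2 · 24); the sign does not affect v_p). Step 3 — |x − y|_19 = 19^{-2} = 1/361.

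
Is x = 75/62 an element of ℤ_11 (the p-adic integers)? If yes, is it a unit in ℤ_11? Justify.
x ∈ ℤ_11^× (unit); v_11(x) = 0

ℤ_11 = {x ∈ ℚ_11 : v_11(x) ≥ 0} and ℤ_11^× = {x ∈ ℤ_11 : v_11(x) = 0}. Here v_11(75/62) = v_11(num) − v_11(den) = 0; compare against these criteria.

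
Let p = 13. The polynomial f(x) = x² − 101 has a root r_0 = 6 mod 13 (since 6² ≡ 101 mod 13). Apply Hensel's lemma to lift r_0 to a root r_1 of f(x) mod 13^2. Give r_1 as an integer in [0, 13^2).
r_1 = 110 (mod 169)

Hensel's recurrence: r_{i+1} = r_i − f(r_i)·(f′(r_i))^{-1} mod 13^{i+2}, with f′(x) = 2x. Iterate:
  r_0 = 6 (mod 13)
  r_1 = 110 (mod 169)
Final: r_1 = 110, and one checks f(r_1) ≡ 0 mod 13^2.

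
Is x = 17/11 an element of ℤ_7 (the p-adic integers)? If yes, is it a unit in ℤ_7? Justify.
x ∈ ℤ_7^× (unit); v_7(x) = 0

ℤ_7 = {x ∈ ℚ_7 : v_7(x) ≥ 0} and ℤ_7^× = {x ∈ ℤ_7 : v_7(x) = 0}. Here v_7(17/11) = v_7(num) − v_7(den) = 0; compare against these criteria.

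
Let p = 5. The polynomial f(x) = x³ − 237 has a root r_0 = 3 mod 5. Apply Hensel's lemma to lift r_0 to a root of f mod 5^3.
r_2 = 58 (mod 125)

Hensel: r_{i+1} = r_i − f(r_i)/f′(r_i) mod 5^{i+2}, where f′(x) = 3x². Iterate:
  r_0 = 3 (mod 5)
  r_1 = 8 (mod 25)
  r_2 = 58 (mod 125)
Final: r = 58 with f(r) ≡ 0 mod 5^3.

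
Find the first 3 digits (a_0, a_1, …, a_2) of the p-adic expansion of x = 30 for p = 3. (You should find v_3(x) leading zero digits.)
(a_0, …, a_2) = (0, 1, 0)

v_3(30) = 1, so a_0 = ... = a_0 = 0. Factor out: x = 3^1 · u with u = 10 a unit in ℤ_3. Expand u iteratively via a_{v+i} = u_i mod 3, u_{i+1} = (u_i − a_{v+i})/3:
  u_0 = 10;  a_1 = 1;  u_1 = (u_0 − 1)/3 = 3
  u_1 = 3;  a_2 = 0;  u_2 = (u_1 − 0)/3 = 1
Digits: (0, 1, 0).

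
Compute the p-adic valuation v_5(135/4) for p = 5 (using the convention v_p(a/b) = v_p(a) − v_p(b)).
v_5(135/4) = 1

Factor powers of 5 from the numerator and denominator of the reduced fraction: 135 = 5^1 · 27 and 4 = 5^0 · 4. Apply v_p(a/b) = v_p(a) − v_p(b): v_5(135/4) = 1 − 0 = 1.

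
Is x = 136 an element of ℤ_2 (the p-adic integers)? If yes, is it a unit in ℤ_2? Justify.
x ∈ ℤ_2 but not a unit; v_2(x) = 3 > 0

ℤ_2 = {x ∈ ℚ_2 : v_2(x) ≥ 0} and ℤ_2^× = {x ∈ ℤ_2 : v_2(x) = 0}. Here v_2(136) = v_2(num) − v_2(den) = 3; compare against these criteria.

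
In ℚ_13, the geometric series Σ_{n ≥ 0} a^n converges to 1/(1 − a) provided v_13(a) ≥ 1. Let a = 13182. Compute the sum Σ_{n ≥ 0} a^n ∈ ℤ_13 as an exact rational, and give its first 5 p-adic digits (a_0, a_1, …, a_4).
Σ a^n = 1/(1 − a) = -1/13181;  first 5 digits = (1, 0, 0, 6, 0)

v_13(a) = 3 ≥ 1, so the series converges in ℤ_13 to 1/(1 − a) = 1/(1 − 13182) = -1/13181. Expand this rational in ℤ_13: compute digits iteratively via d_i = x_i mod 13, x_{i+1} = (x_i − d_i)/13. The first 5 digits are (1, 0, 0, 6, 0).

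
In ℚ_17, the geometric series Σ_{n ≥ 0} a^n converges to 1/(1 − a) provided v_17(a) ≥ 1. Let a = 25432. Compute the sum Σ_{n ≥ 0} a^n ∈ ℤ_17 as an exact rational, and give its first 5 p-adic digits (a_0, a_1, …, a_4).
Σ a^n = 1/(1 − a) = -1/25431;  first 5 digits = (1, 0, 3, 5, 9)

v_17(a) = 2 ≥ 1, so the series converges in ℤ_17 to 1/(1 − a) = 1/(1 − 25432) = -1/25431. Expand this rational in ℤ_17: compute digits iteratively via d_i = x_i mod 17, x_{i+1} = (x_i − d_i)/17. The first 5 digits are (1, 0, 3, 5, 9).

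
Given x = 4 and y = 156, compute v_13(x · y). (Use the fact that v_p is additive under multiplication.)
v_13(624) = 1

v_p(x) = 0 (factor: 4 = 13^0 · 4); v_p(y) = 1 (factor: 156 = 13^1 · 12). Additivity: v_p(xy) = v_p(x) + v_p(y) = 0 + 1 = 1. (Direct check: xy = 624 = 13^1 · (48).)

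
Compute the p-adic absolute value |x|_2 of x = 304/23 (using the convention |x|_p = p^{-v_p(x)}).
|304/23|_2 = 1/16

Step 1 — compute v_2(x) by factoring powers of 2 out of the numerator and denominator: v_2(304/23) = 4. Step 2 — apply |x|_p = p^{-v_p(x)} = 2^{-4} = 1/16.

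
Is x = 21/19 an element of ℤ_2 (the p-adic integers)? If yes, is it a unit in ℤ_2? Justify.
x ∈ ℤ_2^× (unit); v_2(x) = 0

ℤ_2 = {x ∈ ℚ_2 : v_2(x) ≥ 0} and ℤ_2^× = {x ∈ ℤ_2 : v_2(x) = 0}. Here v_2(21/19) = v_2(num) − v_2(den) = 0; compare against these criteria.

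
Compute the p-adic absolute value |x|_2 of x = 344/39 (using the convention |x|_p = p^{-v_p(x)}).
|344/39|_2 = 1/8

Step 1 — compute v_2(x) by factoring powers of 2 out of the numerator and denominator: v_2(344/39) = 3. Step 2 — apply |x|_p = p^{-v_p(x)} = 2^{-3} = 1/8.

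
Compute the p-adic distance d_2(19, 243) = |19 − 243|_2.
d_2(19, 243) = 1/32

Step 1 — x − y = 19 − 243 = -224. Step 2 — v_2(-224) = 5 (factor: -224 = −(2^5 · 7); the sign does not affect v_p). Step 3 — |x − y|_2 = 2^{-5} = 1/32.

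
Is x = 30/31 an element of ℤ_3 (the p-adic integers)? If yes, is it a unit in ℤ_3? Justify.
x ∈ ℤ_3 but not a unit; v_3(x) = 1 > 0

ℤ_3 = {x ∈ ℚ_3 : v_3(x) ≥ 0} and ℤ_3^× = {x ∈ ℤ_3 : v_3(x) = 0}. Here v_3(30/31) = v_3(num) − v_3(den) = 1; compare against these criteria.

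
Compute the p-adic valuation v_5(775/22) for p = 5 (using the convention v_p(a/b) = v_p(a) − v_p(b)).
v_5(775/22) = 2

Factor powers of 5 from the numerator and denominator of the reduced fraction: 775 = 5^2 · 31 and 22 = 5^0 · 22. Apply v_p(a/b) = v_p(a) − v_p(b): v_5(775/22) = 2 − 0 = 2.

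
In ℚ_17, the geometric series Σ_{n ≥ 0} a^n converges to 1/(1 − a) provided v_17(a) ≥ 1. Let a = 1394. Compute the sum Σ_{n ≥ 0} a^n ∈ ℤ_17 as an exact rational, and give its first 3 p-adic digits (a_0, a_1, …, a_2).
Σ a^n = 1/(1 − a) = -1/1393;  first 3 digits = (1, 14, 13)

v_17(a) = 1 ≥ 1, so the series converges in ℤ_17 to 1/(1 − a) = 1/(1 − 1394) = -1/1393. Expand this rational in ℤ_17: compute digits iteratively via d_i = x_i mod 17, x_{i+1} = (x_i − d_i)/17. The first 3 digits are (1, 14, 13).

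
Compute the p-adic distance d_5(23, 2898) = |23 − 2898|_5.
d_5(23, 2898) = 1/125

Step 1 — x − y = 23 − 2898 = -2875. Step 2 — v_5(-2875) = 3 (factor: -2875 = −(5^3 · 23); the sign does not affect v_p). Step 3 — |x − y|_5 = 5^{-3} = 1/125.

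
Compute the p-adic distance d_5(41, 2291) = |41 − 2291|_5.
d_5(41, 2291) = 1/125

Step 1 — x − y = 41 − 2291 = -2250. Step 2 — v_5(-2250) = 3 (factor: -2250 = −(5^3 · 18); the sign does not affect v_p). Step 3 — |x − y|_5 = 5^{-3} = 1/125.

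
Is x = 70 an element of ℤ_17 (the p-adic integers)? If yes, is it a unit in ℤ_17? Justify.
x ∈ ℤ_17^× (unit); v_17(x) = 0

ℤ_17 = {x ∈ ℚ_17 : v_17(x) ≥ 0} and ℤ_17^× = {x ∈ ℤ_17 : v_17(x) = 0}. Here v_17(70) = v_17(num) − v_17(den) = 0; compare against these criteria.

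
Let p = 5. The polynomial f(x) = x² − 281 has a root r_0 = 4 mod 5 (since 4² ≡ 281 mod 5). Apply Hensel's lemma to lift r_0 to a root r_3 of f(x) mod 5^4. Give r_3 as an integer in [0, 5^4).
r_3 = 159 (mod 625)

Hensel's recurrence: r_{i+1} = r_i − f(r_i)·(f′(r_i))^{-1} mod 5^{i+2}, with f′(x) = 2x. Iterate:
  r_0 = 4 (mod 5)
  r_1 = 9 (mod 25)
  r_2 = 34 (mod 125)
  r_3 = 159 (mod 625)
Final: r_3 = 159, and one checks f(r_3) ≡ 0 mod 5^4.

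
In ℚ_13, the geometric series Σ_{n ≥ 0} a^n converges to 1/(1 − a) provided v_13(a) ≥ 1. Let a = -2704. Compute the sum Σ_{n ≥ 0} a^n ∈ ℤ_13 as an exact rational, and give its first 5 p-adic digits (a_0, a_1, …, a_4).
Σ a^n = 1/(1 − a) = 1/2705;  first 5 digits = (1, 0, 10, 11, 8)

v_13(a) = 2 ≥ 1, so the series converges in ℤ_13 to 1/(1 − a) = 1/(1 − (-2704)) = 1/2705. Expand this rational in ℤ_13: compute digits iteratively via d_i = x_i mod 13, x_{i+1} = (x_i − d_i)/13. The first 5 digits are (1, 0, 10, 11, 8).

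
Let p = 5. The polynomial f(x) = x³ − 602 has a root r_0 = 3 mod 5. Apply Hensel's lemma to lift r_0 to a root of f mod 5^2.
r_1 = 3 (mod 25)

Hensel: r_{i+1} = r_i − f(r_i)/f′(r_i) mod 5^{i+2}, where f′(x) = 3x². Iterate:
  r_0 = 3 (mod 5)
  r_1 = 3 (mod 25)
Final: r = 3 with f(r) ≡ 0 mod 5^2.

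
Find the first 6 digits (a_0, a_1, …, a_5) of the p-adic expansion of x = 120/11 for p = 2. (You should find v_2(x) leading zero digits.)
(a_0, …, a_5) = (0, 0, 0, 1, 0, 1)

v_2(120/11) = 3, so a_0 = ... = a_2 = 0. Factor out: x = 2^3 · u with u = 15/11 a unit in ℤ_2. Expand u iteratively via a_{v+i} = u_i mod 2, u_{i+1} = (u_i − a_{v+i})/2:
  u_0 = 15/11;  a_3 = 1;  u_1 = (u_0 − 1)/2 = 2/11
  u_1 = 2/11;  a_4 = 0;  u_2 = (u_1 − 0)/2 = 1/11
  u_2 = 1/11;  a_5 = 1;  u_3 = (u_2 − 1)/2 = -5/11
Digits: (0, 0, 0, 1, 0, 1).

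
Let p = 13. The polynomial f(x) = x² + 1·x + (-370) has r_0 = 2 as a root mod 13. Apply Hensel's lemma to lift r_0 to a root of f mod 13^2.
r_1 = 41 (mod 169)

Hensel: r_{i+1} = r_i − f(r_i)·(f′(r_i))^{-1} mod 13^{i+2}, f′(x) = 2x + 1. Iterate:
  r_0 = 2 (mod 13)
  r_1 = 41 (mod 169)
Final: r = 41 satisfies f(r) ≡ 0 mod 13^2.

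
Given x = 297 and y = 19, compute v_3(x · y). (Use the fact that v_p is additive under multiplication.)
v_3(5643) = 3

v_p(x) = 3 (factor: 297 = 3^3 · 11); v_p(y) = 0 (factor: 19 = 3^0 · 19). Additivity: v_p(xy) = v_p(x) + v_p(y) = 3 + 0 = 3. (Direct check: xy = 5643 = 3^3 · (209).)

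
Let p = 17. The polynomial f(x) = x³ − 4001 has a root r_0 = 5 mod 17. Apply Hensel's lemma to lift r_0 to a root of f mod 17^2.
r_1 = 22 (mod 289)

Hensel: r_{i+1} = r_i − f(r_i)/f′(r_i) mod 17^{i+2}, where f′(x) = 3x². Iterate:
  r_0 = 5 (mod 17)
  r_1 = 22 (mod 289)
Final: r = 22 with f(r) ≡ 0 mod 17^2.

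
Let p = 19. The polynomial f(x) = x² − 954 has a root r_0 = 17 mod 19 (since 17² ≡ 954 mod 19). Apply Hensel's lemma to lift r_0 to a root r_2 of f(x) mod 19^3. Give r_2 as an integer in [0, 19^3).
r_2 = 5717 (mod 6859)

Hensel's recurrence: r_{i+1} = r_i − f(r_i)·(f′(r_i))^{-1} mod 19^{i+2}, with f′(x) = 2x. Iterate:
  r_0 = 17 (mod 19)
  r_1 = 302 (mod 361)
  r_2 = 5717 (mod 6859)
Final: r_2 = 5717, and one checks f(r_2) ≡ 0 mod 19^3.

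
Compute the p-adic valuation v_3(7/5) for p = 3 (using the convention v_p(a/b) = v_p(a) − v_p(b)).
v_3(7/5) = 0

Factor powers of 3 from the numerator and denominator of the reduced fraction: 7 = 3^0 · 7 and 5 = 3^0 · 5. Apply v_p(a/b) = v_p(a) − v_p(b): v_3(7/5) = 0 − 0 = 0.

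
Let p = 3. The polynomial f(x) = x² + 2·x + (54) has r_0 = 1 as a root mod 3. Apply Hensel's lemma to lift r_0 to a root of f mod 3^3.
r_2 = 25 (mod 27)

Hensel: r_{i+1} = r_i − f(r_i)·(f′(r_i))^{-1} mod 3^{i+2}, f′(x) = 2x + 2. Iterate:
  r_0 = 1 (mod 3)
  r_1 = 7 (mod 9)
  r_2 = 25 (mod 27)
Final: r = 25 satisfies f(r) ≡ 0 mod 3^3.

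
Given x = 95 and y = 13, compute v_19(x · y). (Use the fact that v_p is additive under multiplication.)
v_19(1235) = 1

v_p(x) = 1 (factor: 95 = 19^1 · 5); v_p(y) = 0 (factor: 13 = 19^0 · 13). Additivity: v_p(xy) = v_p(x) + v_p(y) = 1 + 0 = 1. (Direct check: xy = 1235 = 19^1 · (65).)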